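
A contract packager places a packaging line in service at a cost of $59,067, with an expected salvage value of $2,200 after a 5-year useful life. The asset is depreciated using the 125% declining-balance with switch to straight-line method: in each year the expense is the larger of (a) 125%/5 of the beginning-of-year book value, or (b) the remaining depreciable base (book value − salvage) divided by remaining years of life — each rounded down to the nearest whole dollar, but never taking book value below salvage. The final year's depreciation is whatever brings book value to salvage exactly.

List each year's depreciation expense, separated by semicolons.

$14,766; $11,075; $10,342; $10,342; $10,342

Depreciable base = $59,067 − $2,200 = $56,867.
Year 1: DB = ⌊$59,067 × 125%/5⌋ = $14,766; SL = ⌊$56,867/5⌋ = $11,373 → take DB $14,766. Book value $44,301.
Year 2: DB = ⌊$44,301 × 125%/5⌋ = $11,075; SL = ⌊$42,101/4⌋ = $10,525 → take DB $11,075. Book value $33,226.
Year 3: DB = ⌊$33,226 × 125%/5⌋ = $8,306; SL = ⌊$31,026/3⌋ = $10,342 → take SL $10,342. Book value $22,884.
Year 4: DB = ⌊$22,884 × 125%/5⌋ = $5,721; SL = ⌊$20,684/2⌋ = $10,342 → take SL $10,342. Book value $12,542.
Year 5 (final): $12,542 − $2,200 = $10,342. Book value $2,200.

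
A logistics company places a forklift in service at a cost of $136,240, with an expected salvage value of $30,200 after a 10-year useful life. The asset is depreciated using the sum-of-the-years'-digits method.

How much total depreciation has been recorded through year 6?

Depreciable base = $136,240 − $30,200 = $106,040.
Sum of the years' digits = 10+9+8+7+6+5+4+3+2+1 = 55.
Year 1: $106,040 × 10/55 = $19,280. Book value $116,960.
Year 2: $106,040 × 9/55 = $17,352. Book value $99,608.
Year 3: $106,040 × 8/55 = $15,424. Book value $84,184.
Year 4: $106,040 × 7/55 = $13,496. Book value $70,688.
Year 5: $106,040 × 6/55 = $11,568. Book value $59,120.
Year 6: $106,040 × 5/55 = $9,640. Book value $49,480.
Accumulated through year 6 = $136,240 − $49,480 = $86,760.

$86,760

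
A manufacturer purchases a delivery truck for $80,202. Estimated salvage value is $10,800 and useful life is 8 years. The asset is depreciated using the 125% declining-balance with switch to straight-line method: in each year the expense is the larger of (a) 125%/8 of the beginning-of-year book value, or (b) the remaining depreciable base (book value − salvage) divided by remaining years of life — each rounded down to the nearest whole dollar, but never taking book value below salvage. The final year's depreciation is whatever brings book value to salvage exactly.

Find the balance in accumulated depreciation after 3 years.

Depreciable base = $80,202 − $10,800 = $69,402.
Year 1: DB = ⌊$80,202 × 125%/8⌋ = $12,531; SL = ⌊$69,402/8⌋ = $8,675 → take DB $12,531. Book value $67,671.
Year 2: DB = ⌊$67,671 × 125%/8⌋ = $10,573; SL = ⌊$56,871/7⌋ = $8,124 → take DB $10,573. Book value $57,098.
Year 3: DB = ⌊$57,098 × 125%/8⌋ = $8,921; SL = ⌊$46,298/6⌋ = $7,716 → take DB $8,921. Book value $48,177.
Accumulated through year 3 = $80,202 − $48,177 = $32,025.

$32,025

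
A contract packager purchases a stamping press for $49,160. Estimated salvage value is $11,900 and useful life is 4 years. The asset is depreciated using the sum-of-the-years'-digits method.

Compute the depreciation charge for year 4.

$3,726

Depreciable base = $49,160 − $11,900 = $37,260.
Sum of the years' digits = 4+3+2+1 = 10.
Year 1: $37,260 × 4/10 = $14,904. Book value $34,256.
Year 2: $37,260 × 3/10 = $11,178. Book value $23,078.
Year 3: $37,260 × 2/10 = $7,452. Book value $15,626.
Year 4: $37,260 × 1/10 = $3,726. Book value $11,900.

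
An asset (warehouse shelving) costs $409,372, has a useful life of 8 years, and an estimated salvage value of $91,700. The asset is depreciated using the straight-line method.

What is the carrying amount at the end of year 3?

$290,245

Depreciable base = $409,372 − $91,700 = $317,672.
Annual expense = $317,672 / 8 = $39,709.
End of year 1: book value $369,663.
End of year 2: book value $329,954.
End of year 3: book value $290,245.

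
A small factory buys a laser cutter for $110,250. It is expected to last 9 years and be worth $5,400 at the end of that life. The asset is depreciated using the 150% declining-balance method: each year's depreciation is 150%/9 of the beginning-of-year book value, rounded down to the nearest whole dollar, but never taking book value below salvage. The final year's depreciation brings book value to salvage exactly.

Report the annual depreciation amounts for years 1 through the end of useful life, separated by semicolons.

Depreciable base = $110,250 − $5,400 = $104,850.
Year 1: ⌊$110,250 × 150%/9⌋ = $18,375. Book value $91,875.
Year 2: ⌊$91,875 × 150%/9⌋ = $15,312. Book value $76,563.
Year 3: ⌊$76,563 × 150%/9⌋ = $12,760. Book value $63,803.
Year 4: ⌊$63,803 × 150%/9⌋ = $10,633. Book value $53,170.
Year 5: ⌊$53,170 × 150%/9⌋ = $8,861. Book value $44,309.
Year 6: ⌊$44,309 × 150%/9⌋ = $7,384. Book value $36,925.
Year 7: ⌊$36,925 × 150%/9⌋ = $6,154. Book value $30,771.
Year 8: ⌊$30,771 × 150%/9⌋ = $5,128. Book value $25,643.
Year 9 (final): $25,643 − $5,400 = $20,243. Book value $5,400.

$18,375; $15,312; $12,760; $10,633; $8,861; $7,384; $6,154; $5,128; $20,243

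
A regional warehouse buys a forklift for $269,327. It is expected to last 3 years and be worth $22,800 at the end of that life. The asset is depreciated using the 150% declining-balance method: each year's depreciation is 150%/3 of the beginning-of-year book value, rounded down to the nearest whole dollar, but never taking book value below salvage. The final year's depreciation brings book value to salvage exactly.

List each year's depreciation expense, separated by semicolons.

Depreciable base = $269,327 − $22,800 = $246,527.
Year 1: ⌊$269,327 × 150%/3⌋ = $134,663. Book value $134,664.
Year 2: ⌊$134,664 × 150%/3⌋ = $67,332. Book value $67,332.
Year 3 (final): $67,332 − $22,800 = $44,532. Book value $22,800.

$134,663; $67,332; $44,532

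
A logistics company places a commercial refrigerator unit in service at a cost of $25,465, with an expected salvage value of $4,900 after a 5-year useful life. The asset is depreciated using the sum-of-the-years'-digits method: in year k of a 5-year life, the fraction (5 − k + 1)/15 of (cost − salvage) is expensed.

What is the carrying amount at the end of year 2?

$13,126

Depreciable base = $25,465 − $4,900 = $20,565.
Sum of the years' digits = 5+4+3+2+1 = 15.
Year 1: $20,565 × 5/15 = $6,855. Book value $18,610.
Year 2: $20,565 × 4/15 = $5,484. Book value $13,126.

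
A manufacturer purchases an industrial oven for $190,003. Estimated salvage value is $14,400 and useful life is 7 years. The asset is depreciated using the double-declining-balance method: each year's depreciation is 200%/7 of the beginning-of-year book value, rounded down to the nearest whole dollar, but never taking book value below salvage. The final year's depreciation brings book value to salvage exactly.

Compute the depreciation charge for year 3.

Depreciable base = $190,003 − $14,400 = $175,603.
Year 1: ⌊$190,003 × 200%/7⌋ = $54,286. Book value $135,717.
Year 2: ⌊$135,717 × 200%/7⌋ = $38,776. Book value $96,941.
Year 3: ⌊$96,941 × 200%/7⌋ = $27,697. Book value $69,244.

$27,697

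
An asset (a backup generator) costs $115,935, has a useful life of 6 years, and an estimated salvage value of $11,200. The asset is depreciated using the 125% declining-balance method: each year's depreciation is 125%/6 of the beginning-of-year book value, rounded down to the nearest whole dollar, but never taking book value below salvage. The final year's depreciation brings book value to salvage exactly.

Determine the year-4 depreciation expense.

Depreciable base = $115,935 − $11,200 = $104,735.
Year 1: ⌊$115,935 × 125%/6⌋ = $24,153. Book value $91,782.
Year 2: ⌊$91,782 × 125%/6⌋ = $19,121. Book value $72,661.
Year 3: ⌊$72,661 × 125%/6⌋ = $15,137. Book value $57,524.
Year 4: ⌊$57,524 × 125%/6⌋ = $11,984. Book value $45,540.

$11,984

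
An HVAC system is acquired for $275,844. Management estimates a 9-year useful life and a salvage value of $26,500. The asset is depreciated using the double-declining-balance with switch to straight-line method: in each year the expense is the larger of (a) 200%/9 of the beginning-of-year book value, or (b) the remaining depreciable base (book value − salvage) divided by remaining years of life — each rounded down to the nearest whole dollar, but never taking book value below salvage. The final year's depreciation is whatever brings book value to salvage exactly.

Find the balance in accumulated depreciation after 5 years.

Depreciable base = $275,844 − $26,500 = $249,344.
Year 1: DB = ⌊$275,844 × 200%/9⌋ = $61,298; SL = ⌊$249,344/9⌋ = $27,704 → take DB $61,298. Book value $214,546.
Year 2: DB = ⌊$214,546 × 200%/9⌋ = $47,676; SL = ⌊$188,046/8⌋ = $23,505 → take DB $47,676. Book value $166,870.
Year 3: DB = ⌊$166,870 × 200%/9⌋ = $37,082; SL = ⌊$140,370/7⌋ = $20,052 → take DB $37,082. Book value $129,788.
Year 4: DB = ⌊$129,788 × 200%/9⌋ = $28,841; SL = ⌊$103,288/6⌋ = $17,214 → take DB $28,841. Book value $100,947.
Year 5: DB = ⌊$100,947 × 200%/9⌋ = $22,432; SL = ⌊$74,447/5⌋ = $14,889 → take DB $22,432. Book value $78,515.
Accumulated through year 5 = $275,844 − $78,515 = $197,329.

$197,329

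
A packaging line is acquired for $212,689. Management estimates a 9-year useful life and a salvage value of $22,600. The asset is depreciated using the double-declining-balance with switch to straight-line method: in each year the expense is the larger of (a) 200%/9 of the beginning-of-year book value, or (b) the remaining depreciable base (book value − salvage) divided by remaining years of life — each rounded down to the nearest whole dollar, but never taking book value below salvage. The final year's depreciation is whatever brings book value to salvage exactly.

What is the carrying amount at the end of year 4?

Depreciable base = $212,689 − $22,600 = $190,089.
Year 1: DB = ⌊$212,689 × 200%/9⌋ = $47,264; SL = ⌊$190,089/9⌋ = $21,121 → take DB $47,264. Book value $165,425.
Year 2: DB = ⌊$165,425 × 200%/9⌋ = $36,761; SL = ⌊$142,825/8⌋ = $17,853 → take DB $36,761. Book value $128,664.
Year 3: DB = ⌊$128,664 × 200%/9⌋ = $28,592; SL = ⌊$106,064/7⌋ = $15,152 → take DB $28,592. Book value $100,072.
Year 4: DB = ⌊$100,072 × 200%/9⌋ = $22,238; SL = ⌊$77,472/6⌋ = $12,912 → take DB $22,238. Book value $77,834.

$77,834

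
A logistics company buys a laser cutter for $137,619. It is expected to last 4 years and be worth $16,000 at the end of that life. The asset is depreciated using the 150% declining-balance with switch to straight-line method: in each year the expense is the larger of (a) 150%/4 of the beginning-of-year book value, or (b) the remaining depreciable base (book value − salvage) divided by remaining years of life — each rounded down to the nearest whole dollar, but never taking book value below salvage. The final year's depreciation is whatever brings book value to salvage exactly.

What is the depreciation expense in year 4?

$17,599

Depreciable base = $137,619 − $16,000 = $121,619.
Year 1: DB = ⌊$137,619 × 150%/4⌋ = $51,607; SL = ⌊$121,619/4⌋ = $30,404 → take DB $51,607. Book value $86,012.
Year 2: DB = ⌊$86,012 × 150%/4⌋ = $32,254; SL = ⌊$70,012/3⌋ = $23,337 → take DB $32,254. Book value $53,758.
Year 3: DB = ⌊$53,758 × 150%/4⌋ = $20,159; SL = ⌊$37,758/2⌋ = $18,879 → take DB $20,159. Book value $33,599.
Year 4 (final): $33,599 − $16,000 = $17,599. Book value $16,000.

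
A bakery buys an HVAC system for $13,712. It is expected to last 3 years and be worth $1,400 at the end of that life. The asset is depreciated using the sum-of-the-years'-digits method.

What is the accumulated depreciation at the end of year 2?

Depreciable base = $13,712 − $1,400 = $12,312.
Sum of the years' digits = 3+2+1 = 6.
Year 1: $12,312 × 3/6 = $6,156. Book value $7,556.
Year 2: $12,312 × 2/6 = $4,104. Book value $3,452.
Accumulated through year 2 = $13,712 − $3,452 = $10,260.

$10,260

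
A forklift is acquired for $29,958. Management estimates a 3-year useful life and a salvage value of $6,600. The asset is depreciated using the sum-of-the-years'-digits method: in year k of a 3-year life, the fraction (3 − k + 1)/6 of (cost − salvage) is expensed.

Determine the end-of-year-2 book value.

$10,493

Depreciable base = $29,958 − $6,600 = $23,358.
Sum of the years' digits = 3+2+1 = 6.
Year 1: $23,358 × 3/6 = $11,679. Book value $18,279.
Year 2: $23,358 × 2/6 = $7,786. Book value $10,493.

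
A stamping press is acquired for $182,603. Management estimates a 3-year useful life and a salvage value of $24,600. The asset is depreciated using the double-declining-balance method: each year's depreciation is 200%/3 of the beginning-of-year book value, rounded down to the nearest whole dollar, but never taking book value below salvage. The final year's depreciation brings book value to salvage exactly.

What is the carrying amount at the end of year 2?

$24,600

Depreciable base = $182,603 − $24,600 = $158,003.
Year 1: ⌊$182,603 × 200%/3⌋ = $121,735. Book value $60,868.
Year 2: ⌊$60,868 × 200%/3⌋ = $40,578, capped at $36,268. Book value $24,600.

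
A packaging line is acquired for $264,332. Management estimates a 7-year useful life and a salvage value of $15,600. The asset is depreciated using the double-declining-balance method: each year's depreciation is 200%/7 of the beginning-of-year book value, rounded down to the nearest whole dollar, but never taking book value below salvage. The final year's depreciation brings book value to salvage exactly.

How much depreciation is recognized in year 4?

$27,523

Depreciable base = $264,332 − $15,600 = $248,732.
Year 1: ⌊$264,332 × 200%/7⌋ = $75,523. Book value $188,809.
Year 2: ⌊$188,809 × 200%/7⌋ = $53,945. Book value $134,864.
Year 3: ⌊$134,864 × 200%/7⌋ = $38,532. Book value $96,332.
Year 4: ⌊$96,332 × 200%/7⌋ = $27,523. Book value $68,809.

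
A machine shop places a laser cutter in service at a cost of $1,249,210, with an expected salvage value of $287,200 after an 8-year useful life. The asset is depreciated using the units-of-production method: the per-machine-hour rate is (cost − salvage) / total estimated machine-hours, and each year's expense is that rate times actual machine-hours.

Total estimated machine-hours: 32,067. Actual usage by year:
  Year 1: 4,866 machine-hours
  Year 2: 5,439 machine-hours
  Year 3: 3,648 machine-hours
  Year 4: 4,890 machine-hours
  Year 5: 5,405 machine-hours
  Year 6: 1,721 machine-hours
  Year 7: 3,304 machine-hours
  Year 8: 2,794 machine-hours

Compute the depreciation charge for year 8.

Depreciable base = $1,249,210 − $287,200 = $962,010.
Rate = $962,010 / 32,067 machine-hours = $30 per machine-hour.
Year 1: 4,866 × $30 = $145,980. Book value $1,103,230.
Year 2: 5,439 × $30 = $163,170. Book value $940,060.
Year 3: 3,648 × $30 = $109,440. Book value $830,620.
Year 4: 4,890 × $30 = $146,700. Book value $683,920.
Year 5: 5,405 × $30 = $162,150. Book value $521,770.
Year 6: 1,721 × $30 = $51,630. Book value $470,140.
Year 7: 3,304 × $30 = $99,120. Book value $371,020.
Year 8: 2,794 × $30 = $83,820. Book value $287,200.

$83,820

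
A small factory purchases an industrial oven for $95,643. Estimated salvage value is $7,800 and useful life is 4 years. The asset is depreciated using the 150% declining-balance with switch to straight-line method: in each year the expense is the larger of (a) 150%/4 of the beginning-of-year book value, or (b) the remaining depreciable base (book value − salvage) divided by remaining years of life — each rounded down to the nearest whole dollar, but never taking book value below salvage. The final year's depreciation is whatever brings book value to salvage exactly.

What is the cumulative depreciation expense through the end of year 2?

$58,282

Depreciable base = $95,643 − $7,800 = $87,843.
Year 1: DB = ⌊$95,643 × 150%/4⌋ = $35,866; SL = ⌊$87,843/4⌋ = $21,960 → take DB $35,866. Book value $59,777.
Year 2: DB = ⌊$59,777 × 150%/4⌋ = $22,416; SL = ⌊$51,977/3⌋ = $17,325 → take DB $22,416. Book value $37,361.
Accumulated through year 2 = $95,643 − $37,361 = $58,282.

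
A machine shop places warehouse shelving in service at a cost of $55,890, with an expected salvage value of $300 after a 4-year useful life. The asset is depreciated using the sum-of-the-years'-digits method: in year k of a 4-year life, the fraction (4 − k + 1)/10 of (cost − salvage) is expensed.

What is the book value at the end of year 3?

$5,859

Depreciable base = $55,890 − $300 = $55,590.
Sum of the years' digits = 4+3+2+1 = 10.
Year 1: $55,590 × 4/10 = $22,236. Book value $33,654.
Year 2: $55,590 × 3/10 = $16,677. Book value $16,977.
Year 3: $55,590 × 2/10 = $11,118. Book value $5,859.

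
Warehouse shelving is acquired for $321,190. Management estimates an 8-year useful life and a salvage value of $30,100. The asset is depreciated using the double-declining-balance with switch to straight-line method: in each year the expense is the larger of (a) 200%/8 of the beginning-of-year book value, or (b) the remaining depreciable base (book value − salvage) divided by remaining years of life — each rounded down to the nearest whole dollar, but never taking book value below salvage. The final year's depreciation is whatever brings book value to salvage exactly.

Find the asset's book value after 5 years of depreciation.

$76,221

Depreciable base = $321,190 − $30,100 = $291,090.
Year 1: DB = ⌊$321,190 × 200%/8⌋ = $80,297; SL = ⌊$291,090/8⌋ = $36,386 → take DB $80,297. Book value $240,893.
Year 2: DB = ⌊$240,893 × 200%/8⌋ = $60,223; SL = ⌊$210,793/7⌋ = $30,113 → take DB $60,223. Book value $180,670.
Year 3: DB = ⌊$180,670 × 200%/8⌋ = $45,167; SL = ⌊$150,570/6⌋ = $25,095 → take DB $45,167. Book value $135,503.
Year 4: DB = ⌊$135,503 × 200%/8⌋ = $33,875; SL = ⌊$105,403/5⌋ = $21,080 → take DB $33,875. Book value $101,628.
Year 5: DB = ⌊$101,628 × 200%/8⌋ = $25,407; SL = ⌊$71,528/4⌋ = $17,882 → take DB $25,407. Book value $76,221.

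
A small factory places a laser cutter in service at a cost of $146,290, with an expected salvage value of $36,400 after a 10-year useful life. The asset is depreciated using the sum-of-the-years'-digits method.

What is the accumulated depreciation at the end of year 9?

$107,892

Depreciable base = $146,290 − $36,400 = $109,890.
Sum of the years' digits = 10+9+8+7+6+5+4+3+2+1 = 55.
Year 1: $109,890 × 10/55 = $19,980. Book value $126,310.
Year 2: $109,890 × 9/55 = $17,982. Book value $108,328.
Year 3: $109,890 × 8/55 = $15,984. Book value $92,344.
Year 4: $109,890 × 7/55 = $13,986. Book value $78,358.
Year 5: $109,890 × 6/55 = $11,988. Book value $66,370.
Year 6: $109,890 × 5/55 = $9,990. Book value $56,380.
Year 7: $109,890 × 4/55 = $7,992. Book value $48,388.
Year 8: $109,890 × 3/55 = $5,994. Book value $42,394.
Year 9: $109,890 × 2/55 = $3,996. Book value $38,398.
Accumulated through year 9 = $146,290 − $38,398 = $107,892.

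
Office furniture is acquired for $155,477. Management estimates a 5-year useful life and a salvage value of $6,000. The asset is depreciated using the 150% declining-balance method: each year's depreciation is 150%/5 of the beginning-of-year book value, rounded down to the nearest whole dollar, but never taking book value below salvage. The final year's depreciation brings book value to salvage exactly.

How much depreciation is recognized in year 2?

$32,650

Depreciable base = $155,477 − $6,000 = $149,477.
Year 1: ⌊$155,477 × 150%/5⌋ = $46,643. Book value $108,834.
Year 2: ⌊$108,834 × 150%/5⌋ = $32,650. Book value $76,184.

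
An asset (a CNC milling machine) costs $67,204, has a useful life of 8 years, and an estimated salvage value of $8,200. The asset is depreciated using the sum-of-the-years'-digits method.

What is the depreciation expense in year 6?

Depreciable base = $67,204 − $8,200 = $59,004.
Sum of the years' digits = 8+7+6+5+4+3+2+1 = 36.
Year 1: $59,004 × 8/36 = $13,112. Book value $54,092.
Year 2: $59,004 × 7/36 = $11,473. Book value $42,619.
Year 3: $59,004 × 6/36 = $9,834. Book value $32,785.
Year 4: $59,004 × 5/36 = $8,195. Book value $24,590.
Year 5: $59,004 × 4/36 = $6,556. Book value $18,034.
Year 6: $59,004 × 3/36 = $4,917. Book value $13,117.

$4,917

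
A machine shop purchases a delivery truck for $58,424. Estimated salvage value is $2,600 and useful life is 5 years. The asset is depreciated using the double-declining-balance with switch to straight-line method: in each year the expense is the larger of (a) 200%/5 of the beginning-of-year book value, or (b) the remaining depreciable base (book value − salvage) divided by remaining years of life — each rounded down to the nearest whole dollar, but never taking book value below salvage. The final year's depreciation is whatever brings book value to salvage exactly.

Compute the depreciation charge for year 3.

Depreciable base = $58,424 − $2,600 = $55,824.
Year 1: DB = ⌊$58,424 × 200%/5⌋ = $23,369; SL = ⌊$55,824/5⌋ = $11,164 → take DB $23,369. Book value $35,055.
Year 2: DB = ⌊$35,055 × 200%/5⌋ = $14,022; SL = ⌊$32,455/4⌋ = $8,113 → take DB $14,022. Book value $21,033.
Year 3: DB = ⌊$21,033 × 200%/5⌋ = $8,413; SL = ⌊$18,433/3⌋ = $6,144 → take DB $8,413. Book value $12,620.

$8,413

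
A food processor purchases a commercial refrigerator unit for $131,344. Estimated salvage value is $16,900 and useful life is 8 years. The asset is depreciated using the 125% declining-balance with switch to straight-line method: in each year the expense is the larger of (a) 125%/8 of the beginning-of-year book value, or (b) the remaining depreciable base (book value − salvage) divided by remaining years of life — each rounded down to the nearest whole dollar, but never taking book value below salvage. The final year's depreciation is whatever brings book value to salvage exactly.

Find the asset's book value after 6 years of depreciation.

$41,700

Depreciable base = $131,344 − $16,900 = $114,444.
Year 1: DB = ⌊$131,344 × 125%/8⌋ = $20,522; SL = ⌊$114,444/8⌋ = $14,305 → take DB $20,522. Book value $110,822.
Year 2: DB = ⌊$110,822 × 125%/8⌋ = $17,315; SL = ⌊$93,922/7⌋ = $13,417 → take DB $17,315. Book value $93,507.
Year 3: DB = ⌊$93,507 × 125%/8⌋ = $14,610; SL = ⌊$76,607/6⌋ = $12,767 → take DB $14,610. Book value $78,897.
Year 4: DB = ⌊$78,897 × 125%/8⌋ = $12,327; SL = ⌊$61,997/5⌋ = $12,399 → take SL $12,399. Book value $66,498.
Year 5: DB = ⌊$66,498 × 125%/8⌋ = $10,390; SL = ⌊$49,598/4⌋ = $12,399 → take SL $12,399. Book value $54,099.
Year 6: DB = ⌊$54,099 × 125%/8⌋ = $8,452; SL = ⌊$37,199/3⌋ = $12,399 → take SL $12,399. Book value $41,700.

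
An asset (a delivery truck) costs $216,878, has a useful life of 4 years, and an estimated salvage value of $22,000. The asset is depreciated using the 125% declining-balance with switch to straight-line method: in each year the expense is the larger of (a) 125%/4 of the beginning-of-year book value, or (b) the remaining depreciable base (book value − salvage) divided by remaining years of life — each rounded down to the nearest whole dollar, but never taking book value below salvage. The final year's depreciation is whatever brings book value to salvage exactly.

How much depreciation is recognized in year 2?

$46,595

Depreciable base = $216,878 − $22,000 = $194,878.
Year 1: DB = ⌊$216,878 × 125%/4⌋ = $67,774; SL = ⌊$194,878/4⌋ = $48,719 → take DB $67,774. Book value $149,104.
Year 2: DB = ⌊$149,104 × 125%/4⌋ = $46,595; SL = ⌊$127,104/3⌋ = $42,368 → take DB $46,595. Book value $102,509.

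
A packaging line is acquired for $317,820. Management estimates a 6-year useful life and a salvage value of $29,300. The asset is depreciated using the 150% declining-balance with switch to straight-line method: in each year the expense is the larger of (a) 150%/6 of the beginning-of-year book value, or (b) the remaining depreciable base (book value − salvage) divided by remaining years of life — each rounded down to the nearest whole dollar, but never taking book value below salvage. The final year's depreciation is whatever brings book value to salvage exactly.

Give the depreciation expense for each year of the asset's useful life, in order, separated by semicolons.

Depreciable base = $317,820 − $29,300 = $288,520.
Year 1: DB = ⌊$317,820 × 150%/6⌋ = $79,455; SL = ⌊$288,520/6⌋ = $48,086 → take DB $79,455. Book value $238,365.
Year 2: DB = ⌊$238,365 × 150%/6⌋ = $59,591; SL = ⌊$209,065/5⌋ = $41,813 → take DB $59,591. Book value $178,774.
Year 3: DB = ⌊$178,774 × 150%/6⌋ = $44,693; SL = ⌊$149,474/4⌋ = $37,368 → take DB $44,693. Book value $134,081.
Year 4: DB = ⌊$134,081 × 150%/6⌋ = $33,520; SL = ⌊$104,781/3⌋ = $34,927 → take SL $34,927. Book value $99,154.
Year 5: DB = ⌊$99,154 × 150%/6⌋ = $24,788; SL = ⌊$69,854/2⌋ = $34,927 → take SL $34,927. Book value $64,227.
Year 6 (final): $64,227 − $29,300 = $34,927. Book value $29,300.

$79,455; $59,591; $44,693; $34,927; $34,927; $34,927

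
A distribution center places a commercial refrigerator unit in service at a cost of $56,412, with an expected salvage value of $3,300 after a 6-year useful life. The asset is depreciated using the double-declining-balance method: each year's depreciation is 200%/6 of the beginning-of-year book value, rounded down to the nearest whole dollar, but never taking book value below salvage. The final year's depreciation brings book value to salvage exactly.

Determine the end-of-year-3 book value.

$16,715

Depreciable base = $56,412 − $3,300 = $53,112.
Year 1: ⌊$56,412 × 200%/6⌋ = $18,804. Book value $37,608.
Year 2: ⌊$37,608 × 200%/6⌋ = $12,536. Book value $25,072.
Year 3: ⌊$25,072 × 200%/6⌋ = $8,357. Book value $16,715.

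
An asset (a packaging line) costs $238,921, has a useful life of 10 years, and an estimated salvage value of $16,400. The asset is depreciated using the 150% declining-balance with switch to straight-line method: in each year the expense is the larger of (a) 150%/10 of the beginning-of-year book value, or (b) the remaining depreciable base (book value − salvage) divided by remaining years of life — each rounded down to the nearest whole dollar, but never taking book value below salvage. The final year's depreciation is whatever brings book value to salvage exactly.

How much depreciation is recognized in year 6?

Depreciable base = $238,921 − $16,400 = $222,521.
Year 1: DB = ⌊$238,921 × 150%/10⌋ = $35,838; SL = ⌊$222,521/10⌋ = $22,252 → take DB $35,838. Book value $203,083.
Year 2: DB = ⌊$203,083 × 150%/10⌋ = $30,462; SL = ⌊$186,683/9⌋ = $20,742 → take DB $30,462. Book value $172,621.
Year 3: DB = ⌊$172,621 × 150%/10⌋ = $25,893; SL = ⌊$156,221/8⌋ = $19,527 → take DB $25,893. Book value $146,728.
Year 4: DB = ⌊$146,728 × 150%/10⌋ = $22,009; SL = ⌊$130,328/7⌋ = $18,618 → take DB $22,009. Book value $124,719.
Year 5: DB = ⌊$124,719 × 150%/10⌋ = $18,707; SL = ⌊$108,319/6⌋ = $18,053 → take DB $18,707. Book value $106,012.
Year 6: DB = ⌊$106,012 × 150%/10⌋ = $15,901; SL = ⌊$89,612/5⌋ = $17,922 → take SL $17,922. Book value $88,090.

$17,922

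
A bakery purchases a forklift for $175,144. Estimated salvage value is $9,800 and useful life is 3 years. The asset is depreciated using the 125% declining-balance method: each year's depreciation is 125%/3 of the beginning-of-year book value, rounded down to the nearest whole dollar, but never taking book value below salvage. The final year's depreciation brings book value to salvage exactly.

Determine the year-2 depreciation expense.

Depreciable base = $175,144 − $9,800 = $165,344.
Year 1: ⌊$175,144 × 125%/3⌋ = $72,976. Book value $102,168.
Year 2: ⌊$102,168 × 125%/3⌋ = $42,570. Book value $59,598.

$42,570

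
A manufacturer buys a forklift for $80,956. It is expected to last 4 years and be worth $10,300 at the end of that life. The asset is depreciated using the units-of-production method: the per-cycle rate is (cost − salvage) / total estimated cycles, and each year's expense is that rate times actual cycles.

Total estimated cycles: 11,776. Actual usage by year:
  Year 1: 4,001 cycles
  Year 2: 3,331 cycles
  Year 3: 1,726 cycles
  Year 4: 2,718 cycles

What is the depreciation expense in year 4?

$16,308

Depreciable base = $80,956 − $10,300 = $70,656.
Rate = $70,656 / 11,776 cycles = $6 per cycle.
Year 1: 4,001 × $6 = $24,006. Book value $56,950.
Year 2: 3,331 × $6 = $19,986. Book value $36,964.
Year 3: 1,726 × $6 = $10,356. Book value $26,608.
Year 4: 2,718 × $6 = $16,308. Book value $10,300.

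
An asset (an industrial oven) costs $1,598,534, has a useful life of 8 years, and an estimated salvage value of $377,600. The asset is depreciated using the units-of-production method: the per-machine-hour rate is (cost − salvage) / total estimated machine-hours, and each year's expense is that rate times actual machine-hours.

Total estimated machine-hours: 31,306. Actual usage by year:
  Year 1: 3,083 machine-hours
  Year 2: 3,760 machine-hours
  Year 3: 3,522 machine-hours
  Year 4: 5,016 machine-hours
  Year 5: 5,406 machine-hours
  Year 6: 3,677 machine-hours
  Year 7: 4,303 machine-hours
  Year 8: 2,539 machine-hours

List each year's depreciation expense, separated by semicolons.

Depreciable base = $1,598,534 − $377,600 = $1,220,934.
Rate = $1,220,934 / 31,306 machine-hours = $39 per machine-hour.
Year 1: 3,083 × $39 = $120,237. Book value $1,478,297.
Year 2: 3,760 × $39 = $146,640. Book value $1,331,657.
Year 3: 3,522 × $39 = $137,358. Book value $1,194,299.
Year 4: 5,016 × $39 = $195,624. Book value $998,675.
Year 5: 5,406 × $39 = $210,834. Book value $787,841.
Year 6: 3,677 × $39 = $143,403. Book value $644,438.
Year 7: 4,303 × $39 = $167,817. Book value $476,621.
Year 8: 2,539 × $39 = $99,021. Book value $377,600.

$120,237; $146,640; $137,358; $195,624; $210,834; $143,403; $167,817; $99,021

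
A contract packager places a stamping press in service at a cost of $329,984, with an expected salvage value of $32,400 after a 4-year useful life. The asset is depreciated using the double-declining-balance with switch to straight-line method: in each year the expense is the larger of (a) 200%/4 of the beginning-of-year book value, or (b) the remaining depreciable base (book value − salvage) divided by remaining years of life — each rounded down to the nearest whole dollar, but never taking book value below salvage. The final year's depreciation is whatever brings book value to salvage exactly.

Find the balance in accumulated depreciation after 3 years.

$288,736

Depreciable base = $329,984 − $32,400 = $297,584.
Year 1: DB = ⌊$329,984 × 200%/4⌋ = $164,992; SL = ⌊$297,584/4⌋ = $74,396 → take DB $164,992. Book value $164,992.
Year 2: DB = ⌊$164,992 × 200%/4⌋ = $82,496; SL = ⌊$132,592/3⌋ = $44,197 → take DB $82,496. Book value $82,496.
Year 3: DB = ⌊$82,496 × 200%/4⌋ = $41,248; SL = ⌊$50,096/2⌋ = $25,048 → take DB $41,248. Book value $41,248.
Accumulated through year 3 = $329,984 − $41,248 = $288,736.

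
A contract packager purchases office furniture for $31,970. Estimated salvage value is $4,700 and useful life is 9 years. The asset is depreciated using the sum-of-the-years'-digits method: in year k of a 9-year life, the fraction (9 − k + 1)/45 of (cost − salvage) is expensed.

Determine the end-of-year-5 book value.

$10,760

Depreciable base = $31,970 − $4,700 = $27,270.
Sum of the years' digits = 9+8+7+6+5+4+3+2+1 = 45.
Year 1: $27,270 × 9/45 = $5,454. Book value $26,516.
Year 2: $27,270 × 8/45 = $4,848. Book value $21,668.
Year 3: $27,270 × 7/45 = $4,242. Book value $17,426.
Year 4: $27,270 × 6/45 = $3,636. Book value $13,790.
Year 5: $27,270 × 5/45 = $3,030. Book value $10,760.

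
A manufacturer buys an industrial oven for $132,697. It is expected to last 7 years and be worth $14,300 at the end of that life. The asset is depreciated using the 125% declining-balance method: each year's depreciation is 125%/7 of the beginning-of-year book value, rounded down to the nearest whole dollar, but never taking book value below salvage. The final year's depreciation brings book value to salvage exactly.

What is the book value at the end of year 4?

$60,417

Depreciable base = $132,697 − $14,300 = $118,397.
Year 1: ⌊$132,697 × 125%/7⌋ = $23,695. Book value $109,002.
Year 2: ⌊$109,002 × 125%/7⌋ = $19,464. Book value $89,538.
Year 3: ⌊$89,538 × 125%/7⌋ = $15,988. Book value $73,550.
Year 4: ⌊$73,550 × 125%/7⌋ = $13,133. Book value $60,417.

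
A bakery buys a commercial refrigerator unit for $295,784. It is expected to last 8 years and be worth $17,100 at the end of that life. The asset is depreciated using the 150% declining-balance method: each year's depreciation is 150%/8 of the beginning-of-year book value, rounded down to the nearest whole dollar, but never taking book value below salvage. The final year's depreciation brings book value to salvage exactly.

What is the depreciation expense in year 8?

Depreciable base = $295,784 − $17,100 = $278,684.
Year 1: ⌊$295,784 × 150%/8⌋ = $55,459. Book value $240,325.
Year 2: ⌊$240,325 × 150%/8⌋ = $45,060. Book value $195,265.
Year 3: ⌊$195,265 × 150%/8⌋ = $36,612. Book value $158,653.
Year 4: ⌊$158,653 × 150%/8⌋ = $29,747. Book value $128,906.
Year 5: ⌊$128,906 × 150%/8⌋ = $24,169. Book value $104,737.
Year 6: ⌊$104,737 × 150%/8⌋ = $19,638. Book value $85,099.
Year 7: ⌊$85,099 × 150%/8⌋ = $15,956. Book value $69,143.
Year 8 (final): $69,143 − $17,100 = $52,043. Book value $17,100.

$52,043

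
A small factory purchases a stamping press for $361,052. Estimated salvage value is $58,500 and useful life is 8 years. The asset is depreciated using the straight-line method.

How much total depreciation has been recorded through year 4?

Depreciable base = $361,052 − $58,500 = $302,552.
Annual expense = $302,552 / 8 = $37,819.
End of year 1: book value $323,233.
End of year 2: book value $285,414.
End of year 3: book value $247,595.
End of year 4: book value $209,776.
Accumulated through year 4 = $361,052 − $209,776 = $151,276.

$151,276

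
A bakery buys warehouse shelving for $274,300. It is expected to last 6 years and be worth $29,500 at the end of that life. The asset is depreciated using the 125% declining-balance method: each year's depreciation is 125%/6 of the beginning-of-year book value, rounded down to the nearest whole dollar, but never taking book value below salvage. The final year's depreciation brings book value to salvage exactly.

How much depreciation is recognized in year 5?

$22,447

Depreciable base = $274,300 − $29,500 = $244,800.
Year 1: ⌊$274,300 × 125%/6⌋ = $57,145. Book value $217,155.
Year 2: ⌊$217,155 × 125%/6⌋ = $45,240. Book value $171,915.
Year 3: ⌊$171,915 × 125%/6⌋ = $35,815. Book value $136,100.
Year 4: ⌊$136,100 × 125%/6⌋ = $28,354. Book value $107,746.
Year 5: ⌊$107,746 × 125%/6⌋ = $22,447. Book value $85,299.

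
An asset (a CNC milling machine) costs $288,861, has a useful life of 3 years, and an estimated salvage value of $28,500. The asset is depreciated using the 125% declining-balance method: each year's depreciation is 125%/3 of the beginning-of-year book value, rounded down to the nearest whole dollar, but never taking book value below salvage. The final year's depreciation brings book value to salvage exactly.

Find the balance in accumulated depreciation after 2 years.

$190,567

Depreciable base = $288,861 − $28,500 = $260,361.
Year 1: ⌊$288,861 × 125%/3⌋ = $120,358. Book value $168,503.
Year 2: ⌊$168,503 × 125%/3⌋ = $70,209. Book value $98,294.
Accumulated through year 2 = $288,861 − $98,294 = $190,567.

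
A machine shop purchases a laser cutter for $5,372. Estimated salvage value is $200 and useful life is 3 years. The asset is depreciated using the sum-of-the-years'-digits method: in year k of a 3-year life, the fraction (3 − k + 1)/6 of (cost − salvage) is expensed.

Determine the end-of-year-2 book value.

$1,062

Depreciable base = $5,372 − $200 = $5,172.
Sum of the years' digits = 3+2+1 = 6.
Year 1: $5,172 × 3/6 = $2,586. Book value $2,786.
Year 2: $5,172 × 2/6 = $1,724. Book value $1,062.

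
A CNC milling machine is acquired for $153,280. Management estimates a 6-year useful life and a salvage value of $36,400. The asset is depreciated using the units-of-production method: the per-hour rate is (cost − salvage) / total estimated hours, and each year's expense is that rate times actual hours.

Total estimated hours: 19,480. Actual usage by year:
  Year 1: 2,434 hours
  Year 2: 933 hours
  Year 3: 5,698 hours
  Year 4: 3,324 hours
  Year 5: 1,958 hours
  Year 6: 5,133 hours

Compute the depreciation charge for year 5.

$11,748

Depreciable base = $153,280 − $36,400 = $116,880.
Rate = $116,880 / 19,480 hours = $6 per hour.
Year 1: 2,434 × $6 = $14,604. Book value $138,676.
Year 2: 933 × $6 = $5,598. Book value $133,078.
Year 3: 5,698 × $6 = $34,188. Book value $98,890.
Year 4: 3,324 × $6 = $19,944. Book value $78,946.
Year 5: 1,958 × $6 = $11,748. Book value $67,198.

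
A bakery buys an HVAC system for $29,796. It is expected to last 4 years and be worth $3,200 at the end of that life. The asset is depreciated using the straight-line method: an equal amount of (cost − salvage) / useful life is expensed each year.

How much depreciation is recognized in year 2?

$6,649

Depreciable base = $29,796 − $3,200 = $26,596.
Annual expense = $26,596 / 4 = $6,649.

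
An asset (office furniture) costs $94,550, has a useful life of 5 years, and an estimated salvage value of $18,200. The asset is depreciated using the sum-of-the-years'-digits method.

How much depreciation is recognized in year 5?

$5,090

Depreciable base = $94,550 − $18,200 = $76,350.
Sum of the years' digits = 5+4+3+2+1 = 15.
Year 1: $76,350 × 5/15 = $25,450. Book value $69,100.
Year 2: $76,350 × 4/15 = $20,360. Book value $48,740.
Year 3: $76,350 × 3/15 = $15,270. Book value $33,470.
Year 4: $76,350 × 2/15 = $10,180. Book value $23,290.
Year 5: $76,350 × 1/15 = $5,090. Book value $18,200.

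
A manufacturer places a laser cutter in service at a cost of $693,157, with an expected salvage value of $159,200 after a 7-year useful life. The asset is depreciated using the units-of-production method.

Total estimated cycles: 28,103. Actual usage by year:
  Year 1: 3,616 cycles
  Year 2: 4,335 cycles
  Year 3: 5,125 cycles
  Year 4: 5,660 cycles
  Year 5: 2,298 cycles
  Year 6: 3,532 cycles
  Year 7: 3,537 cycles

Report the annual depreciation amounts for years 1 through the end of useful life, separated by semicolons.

$68,704; $82,365; $97,375; $107,540; $43,662; $67,108; $67,203

Depreciable base = $693,157 − $159,200 = $533,957.
Rate = $533,957 / 28,103 cycles = $19 per cycle.
Year 1: 3,616 × $19 = $68,704. Book value $624,453.
Year 2: 4,335 × $19 = $82,365. Book value $542,088.
Year 3: 5,125 × $19 = $97,375. Book value $444,713.
Year 4: 5,660 × $19 = $107,540. Book value $337,173.
Year 5: 2,298 × $19 = $43,662. Book value $293,511.
Year 6: 3,532 × $19 = $67,108. Book value $226,403.
Year 7: 3,537 × $19 = $67,203. Book value $159,200.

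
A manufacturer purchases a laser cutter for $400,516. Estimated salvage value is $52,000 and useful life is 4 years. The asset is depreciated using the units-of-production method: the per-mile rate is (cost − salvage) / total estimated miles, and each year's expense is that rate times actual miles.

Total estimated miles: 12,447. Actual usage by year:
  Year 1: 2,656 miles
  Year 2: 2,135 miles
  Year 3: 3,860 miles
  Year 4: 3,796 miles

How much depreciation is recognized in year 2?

Depreciable base = $400,516 − $52,000 = $348,516.
Rate = $348,516 / 12,447 miles = $28 per mile.
Year 1: 2,656 × $28 = $74,368. Book value $326,148.
Year 2: 2,135 × $28 = $59,780. Book value $266,368.

$59,780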